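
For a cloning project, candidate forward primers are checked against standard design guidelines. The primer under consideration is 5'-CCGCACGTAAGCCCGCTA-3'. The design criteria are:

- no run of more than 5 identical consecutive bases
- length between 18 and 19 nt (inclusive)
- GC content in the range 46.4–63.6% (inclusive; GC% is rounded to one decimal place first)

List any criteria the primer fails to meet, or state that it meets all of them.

Fails: GC content.

Base counts: A=4, T=2, G=4, C=8 (length 18).
homopolymer run: longest run = 3 ✓
length: length 18 ✓
GC content: GC 12/18 = 66.7%, outside 46.4–63.6% ✗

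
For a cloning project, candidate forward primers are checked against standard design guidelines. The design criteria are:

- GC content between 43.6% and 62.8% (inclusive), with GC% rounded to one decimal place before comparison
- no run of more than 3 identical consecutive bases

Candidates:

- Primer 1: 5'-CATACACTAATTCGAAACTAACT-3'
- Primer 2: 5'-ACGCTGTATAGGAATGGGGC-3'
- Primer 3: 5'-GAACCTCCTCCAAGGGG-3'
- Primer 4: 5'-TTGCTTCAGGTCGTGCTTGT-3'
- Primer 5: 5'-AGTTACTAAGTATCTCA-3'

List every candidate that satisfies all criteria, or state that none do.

Primer 4 only.

Primer 1 (23 nt, A=10 T=6 G=1 C=6): GC 7/23 = 30.4%, outside 43.6–62.8% ✗; longest run = 3 ✓ — fails.
Primer 2 (20 nt, A=5 T=4 G=8 C=3): GC 11/20 = 55.0% ✓; longest run = 4, exceeds 3 ✗ — fails.
Primer 3 (17 nt, A=4 T=2 G=5 C=6): GC 11/17 = 64.7%, outside 43.6–62.8% ✗; longest run = 4, exceeds 3 ✗ — fails.
Primer 4 (20 nt, A=1 T=9 G=6 C=4): GC 10/20 = 50.0% ✓; longest run = 2 ✓ — passes.
Primer 5 (17 nt, A=6 T=6 G=2 C=3): GC 5/17 = 29.4%, outside 43.6–62.8% ✗; longest run = 2 ✓ — fails.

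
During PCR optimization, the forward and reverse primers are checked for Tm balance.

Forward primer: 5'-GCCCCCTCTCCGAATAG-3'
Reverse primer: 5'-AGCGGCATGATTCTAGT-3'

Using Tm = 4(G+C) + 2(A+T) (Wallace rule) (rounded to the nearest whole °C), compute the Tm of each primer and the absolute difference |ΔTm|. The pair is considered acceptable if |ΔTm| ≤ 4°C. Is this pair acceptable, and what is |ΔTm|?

|ΔTm| = 6°C; the pair is not acceptable.

Forward: A=3 T=3 G=3 C=8 → Tm = 2·6 + 4·11 = 56°C.
Reverse: A=4 T=5 G=5 C=3 → Tm = 2·9 + 4·8 = 50°C.
|ΔTm| = |56 − 50| = 6°C, > 4°C.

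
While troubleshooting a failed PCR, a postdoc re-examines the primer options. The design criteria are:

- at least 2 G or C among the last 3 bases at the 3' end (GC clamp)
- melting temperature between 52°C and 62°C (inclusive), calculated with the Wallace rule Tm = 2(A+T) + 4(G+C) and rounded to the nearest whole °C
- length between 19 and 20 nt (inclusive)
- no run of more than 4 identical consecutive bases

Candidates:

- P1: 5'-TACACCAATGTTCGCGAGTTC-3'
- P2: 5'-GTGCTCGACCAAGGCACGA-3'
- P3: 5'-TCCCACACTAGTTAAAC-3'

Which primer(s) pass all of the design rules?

P1 (21 nt, A=5 T=6 G=4 C=6): 3' end TTC has 1 G/C, need ≥2 ✗; Tm = 2·11 + 4·10 = 62°C ✓; length 21, outside 19–20 ✗; longest run = 2 ✓ — fails.
P2 (19 nt, A=5 T=2 G=6 C=6): 3' end CGA has 2 G/C ✓; Tm = 2·7 + 4·12 = 62°C ✓; length 19 ✓; longest run = 2 ✓ — passes.
P3 (17 nt, A=6 T=4 G=1 C=6): 3' end AAC has 1 G/C, need ≥2 ✗; Tm = 2·10 + 4·7 = 48°C, outside 52–62°C ✗; length 17, outside 19–20 ✗; longest run = 3 ✓ — fails.

P2 only.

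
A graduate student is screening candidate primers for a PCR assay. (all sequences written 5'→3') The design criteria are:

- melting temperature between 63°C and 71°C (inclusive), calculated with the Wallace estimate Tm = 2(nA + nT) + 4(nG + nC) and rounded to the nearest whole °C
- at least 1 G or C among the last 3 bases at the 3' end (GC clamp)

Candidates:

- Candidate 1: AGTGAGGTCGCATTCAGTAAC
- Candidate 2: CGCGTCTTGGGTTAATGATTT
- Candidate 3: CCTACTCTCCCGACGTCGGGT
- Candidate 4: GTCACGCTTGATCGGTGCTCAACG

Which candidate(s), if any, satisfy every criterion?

Candidate 1 (21 nt, A=6 T=5 G=6 C=4): Tm = 2·11 + 4·10 = 62°C, outside 63–71°C ✗; 3' end AAC has 1 G/C ✓ — fails.
Candidate 2 (21 nt, A=3 T=9 G=6 C=3): Tm = 2·12 + 4·9 = 60°C, outside 63–71°C ✗; 3' end TTT has 0 G/C, need ≥1 ✗ — fails.
Candidate 3 (21 nt, A=2 T=5 G=5 C=9): Tm = 2·7 + 4·14 = 70°C ✓; 3' end GGT has 2 G/C ✓ — passes.
Candidate 4 (24 nt, A=4 T=6 G=7 C=7): Tm = 2·10 + 4·14 = 76°C, outside 63–71°C ✗; 3' end ACG has 2 G/C ✓ — fails.

Candidate 3 only.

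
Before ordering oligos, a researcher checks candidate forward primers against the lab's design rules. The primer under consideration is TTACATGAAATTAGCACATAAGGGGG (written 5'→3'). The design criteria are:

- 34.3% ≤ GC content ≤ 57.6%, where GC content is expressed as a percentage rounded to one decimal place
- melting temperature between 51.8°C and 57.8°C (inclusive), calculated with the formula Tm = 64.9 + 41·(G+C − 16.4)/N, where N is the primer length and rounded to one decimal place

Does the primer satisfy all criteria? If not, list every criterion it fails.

Base counts: A=10, T=6, G=7, C=3 (length 26).
GC content: GC 10/26 = 38.5% ✓
Tm: Tm = 64.9 + 41·(10 − 16.4)/26 = 54.8°C ✓

Meets all criteria.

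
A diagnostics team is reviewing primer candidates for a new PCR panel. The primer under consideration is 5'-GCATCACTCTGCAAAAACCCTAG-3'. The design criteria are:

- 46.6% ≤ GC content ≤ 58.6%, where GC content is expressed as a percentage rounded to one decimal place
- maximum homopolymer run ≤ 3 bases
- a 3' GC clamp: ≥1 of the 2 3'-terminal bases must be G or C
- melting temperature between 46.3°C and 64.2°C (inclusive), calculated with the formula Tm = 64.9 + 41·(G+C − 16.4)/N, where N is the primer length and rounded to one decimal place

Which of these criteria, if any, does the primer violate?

Fails: homopolymer run.

Base counts: A=8, T=4, G=3, C=8 (length 23).
GC content: GC 11/23 = 47.8% ✓
homopolymer run: longest run = 5, exceeds 3 ✗
GC clamp: 3' end AG has 1 G/C ✓
Tm: Tm = 64.9 + 41·(11 − 16.4)/23 = 55.3°C ✓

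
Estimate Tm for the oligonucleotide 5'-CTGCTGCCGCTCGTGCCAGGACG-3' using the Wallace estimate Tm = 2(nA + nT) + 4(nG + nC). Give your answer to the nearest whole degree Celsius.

80°C

Base counts: A=2, T=4, G=8, C=9 (length 23).
Tm = 2·(2+4) + 4·(8+9) = 2·6 + 4·17 = 12 + 68 = 80°C.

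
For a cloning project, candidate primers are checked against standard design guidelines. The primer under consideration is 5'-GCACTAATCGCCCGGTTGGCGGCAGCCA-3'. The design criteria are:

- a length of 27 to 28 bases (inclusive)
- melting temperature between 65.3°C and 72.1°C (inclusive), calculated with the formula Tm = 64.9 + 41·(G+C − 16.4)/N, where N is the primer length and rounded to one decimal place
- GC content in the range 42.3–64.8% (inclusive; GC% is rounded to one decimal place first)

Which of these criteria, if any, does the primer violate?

Fails: GC content.

Base counts: A=5, T=4, G=9, C=10 (length 28).
length: length 28 ✓
Tm: Tm = 64.9 + 41·(19 − 16.4)/28 = 68.7°C ✓
GC content: GC 19/28 = 67.9%, outside 42.3–64.8% ✗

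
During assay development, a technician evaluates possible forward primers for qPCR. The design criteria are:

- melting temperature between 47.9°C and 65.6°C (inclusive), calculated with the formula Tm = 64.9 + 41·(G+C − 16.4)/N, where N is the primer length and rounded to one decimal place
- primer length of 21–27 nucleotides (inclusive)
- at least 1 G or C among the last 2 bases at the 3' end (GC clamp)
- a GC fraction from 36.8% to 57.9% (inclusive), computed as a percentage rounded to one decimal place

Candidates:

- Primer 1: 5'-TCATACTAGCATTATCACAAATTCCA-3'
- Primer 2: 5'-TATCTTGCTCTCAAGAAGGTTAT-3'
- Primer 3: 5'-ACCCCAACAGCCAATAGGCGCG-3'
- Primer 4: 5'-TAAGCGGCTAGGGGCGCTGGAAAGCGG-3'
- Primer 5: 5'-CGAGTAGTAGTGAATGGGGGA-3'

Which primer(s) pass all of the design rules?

Primer 1 (26 nt, A=10 T=8 G=1 C=7): Tm = 64.9 + 41·(8 − 16.4)/26 = 51.7°C ✓; length 26 ✓; 3' end CA has 1 G/C ✓; GC 8/26 = 30.8%, outside 36.8–57.9% ✗ — fails.
Primer 2 (23 nt, A=6 T=9 G=4 C=4): Tm = 64.9 + 41·(8 − 16.4)/23 = 49.9°C ✓; length 23 ✓; 3' end AT has 0 G/C, need ≥1 ✗; GC 8/23 = 34.8%, outside 36.8–57.9% ✗ — fails.
Primer 3 (22 nt, A=7 T=1 G=5 C=9): Tm = 64.9 + 41·(14 − 16.4)/22 = 60.4°C ✓; length 22 ✓; 3' end CG has 2 G/C ✓; GC 14/22 = 63.6%, outside 36.8–57.9% ✗ — fails.
Primer 4 (27 nt, A=6 T=3 G=13 C=5): Tm = 64.9 + 41·(18 − 16.4)/27 = 67.3°C, outside 47.9–65.6°C ✗; length 27 ✓; 3' end GG has 2 G/C ✓; GC 18/27 = 66.7%, outside 36.8–57.9% ✗ — fails.
Primer 5 (21 nt, A=6 T=4 G=10 C=1): Tm = 64.9 + 41·(11 − 16.4)/21 = 54.4°C ✓; length 21 ✓; 3' end GA has 1 G/C ✓; GC 11/21 = 52.4% ✓ — passes.

Primer 5 only.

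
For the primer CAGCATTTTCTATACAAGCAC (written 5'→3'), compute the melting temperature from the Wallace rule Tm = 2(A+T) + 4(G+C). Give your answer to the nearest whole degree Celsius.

Base counts: A=7, T=6, G=2, C=6 (length 21).
Tm = 2·(7+6) + 4·(2+6) = 2·13 + 4·8 = 26 + 32 = 58°C.

58°C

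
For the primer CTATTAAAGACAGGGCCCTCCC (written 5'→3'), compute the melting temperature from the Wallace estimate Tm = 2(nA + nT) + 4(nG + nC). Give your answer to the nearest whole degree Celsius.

Base counts: A=6, T=4, G=4, C=8 (length 22).
Tm = 2·(6+4) + 4·(4+8) = 2·10 + 4·12 = 20 + 48 = 68°C.

68°C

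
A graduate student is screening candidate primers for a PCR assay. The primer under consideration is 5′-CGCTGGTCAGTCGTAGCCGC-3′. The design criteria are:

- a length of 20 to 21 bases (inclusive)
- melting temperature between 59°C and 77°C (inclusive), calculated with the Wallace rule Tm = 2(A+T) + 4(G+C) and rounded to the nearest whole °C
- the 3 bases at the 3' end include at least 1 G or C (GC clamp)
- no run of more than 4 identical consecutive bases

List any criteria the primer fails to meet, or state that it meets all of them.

Meets all criteria.

Base counts: A=2, T=4, G=7, C=7 (length 20).
length: length 20 ✓
Tm: Tm = 2·6 + 4·14 = 68°C ✓
GC clamp: 3' end CGC has 3 G/C ✓
homopolymer run: longest run = 2 ✓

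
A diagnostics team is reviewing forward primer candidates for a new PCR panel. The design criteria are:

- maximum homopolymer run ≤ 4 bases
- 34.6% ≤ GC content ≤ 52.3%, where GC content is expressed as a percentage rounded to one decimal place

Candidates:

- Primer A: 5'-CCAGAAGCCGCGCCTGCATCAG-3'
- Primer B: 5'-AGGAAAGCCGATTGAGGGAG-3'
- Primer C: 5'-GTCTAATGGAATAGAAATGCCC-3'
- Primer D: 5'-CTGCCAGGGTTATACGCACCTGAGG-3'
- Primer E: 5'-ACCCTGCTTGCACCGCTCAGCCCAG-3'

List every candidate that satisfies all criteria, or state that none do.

Primer A (22 nt, A=5 T=2 G=6 C=9): longest run = 2 ✓; GC 15/22 = 68.2%, outside 34.6–52.3% ✗ — fails.
Primer B (20 nt, A=7 T=2 G=9 C=2): longest run = 3 ✓; GC 11/20 = 55.0%, outside 34.6–52.3% ✗ — fails.
Primer C (22 nt, A=8 T=5 G=5 C=4): longest run = 3 ✓; GC 9/22 = 40.9% ✓ — passes.
Primer D (25 nt, A=5 T=5 G=8 C=7): longest run = 3 ✓; GC 15/25 = 60.0%, outside 34.6–52.3% ✗ — fails.
Primer E (25 nt, A=4 T=4 G=5 C=12): longest run = 3 ✓; GC 17/25 = 68.0%, outside 34.6–52.3% ✗ — fails.

Primer C only.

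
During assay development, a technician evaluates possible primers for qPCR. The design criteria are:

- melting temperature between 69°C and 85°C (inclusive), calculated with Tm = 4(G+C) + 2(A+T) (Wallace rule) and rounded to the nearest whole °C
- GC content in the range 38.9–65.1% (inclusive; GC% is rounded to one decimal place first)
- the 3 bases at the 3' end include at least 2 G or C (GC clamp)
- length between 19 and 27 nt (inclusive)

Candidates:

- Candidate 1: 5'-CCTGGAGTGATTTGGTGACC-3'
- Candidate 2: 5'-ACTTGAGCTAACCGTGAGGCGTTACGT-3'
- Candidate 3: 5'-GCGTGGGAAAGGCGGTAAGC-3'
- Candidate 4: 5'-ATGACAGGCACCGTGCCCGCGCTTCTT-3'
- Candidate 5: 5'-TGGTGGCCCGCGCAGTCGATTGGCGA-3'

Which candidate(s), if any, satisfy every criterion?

Candidate 2 only.

Candidate 1 (20 nt, A=3 T=6 G=7 C=4): Tm = 2·9 + 4·11 = 62°C, outside 69–85°C ✗; GC 11/20 = 55.0% ✓; 3' end ACC has 2 G/C ✓; length 20 ✓ — fails.
Candidate 2 (27 nt, A=6 T=7 G=8 C=6): Tm = 2·13 + 4·14 = 82°C ✓; GC 14/27 = 51.9% ✓; 3' end CGT has 2 G/C ✓; length 27 ✓ — passes.
Candidate 3 (20 nt, A=5 T=2 G=10 C=3): Tm = 2·7 + 4·13 = 66°C, outside 69–85°C ✗; GC 13/20 = 65.0% ✓; 3' end AGC has 2 G/C ✓; length 20 ✓ — fails.
Candidate 4 (27 nt, A=4 T=6 G=7 C=10): Tm = 2·10 + 4·17 = 88°C, outside 69–85°C ✗; GC 17/27 = 63.0% ✓; 3' end CTT has 1 G/C, need ≥2 ✗; length 27 ✓ — fails.
Candidate 5 (26 nt, A=3 T=5 G=11 C=7): Tm = 2·8 + 4·18 = 88°C, outside 69–85°C ✗; GC 18/26 = 69.2%, outside 38.9–65.1% ✗; 3' end CGA has 2 G/C ✓; length 26 ✓ — fails.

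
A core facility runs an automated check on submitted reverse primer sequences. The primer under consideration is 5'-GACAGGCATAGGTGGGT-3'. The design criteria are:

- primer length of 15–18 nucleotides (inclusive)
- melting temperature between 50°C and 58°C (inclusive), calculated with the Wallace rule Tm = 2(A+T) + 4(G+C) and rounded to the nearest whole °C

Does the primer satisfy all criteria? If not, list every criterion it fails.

Meets all criteria.

Base counts: A=4, T=3, G=8, C=2 (length 17).
length: length 17 ✓
Tm: Tm = 2·7 + 4·10 = 54°C ✓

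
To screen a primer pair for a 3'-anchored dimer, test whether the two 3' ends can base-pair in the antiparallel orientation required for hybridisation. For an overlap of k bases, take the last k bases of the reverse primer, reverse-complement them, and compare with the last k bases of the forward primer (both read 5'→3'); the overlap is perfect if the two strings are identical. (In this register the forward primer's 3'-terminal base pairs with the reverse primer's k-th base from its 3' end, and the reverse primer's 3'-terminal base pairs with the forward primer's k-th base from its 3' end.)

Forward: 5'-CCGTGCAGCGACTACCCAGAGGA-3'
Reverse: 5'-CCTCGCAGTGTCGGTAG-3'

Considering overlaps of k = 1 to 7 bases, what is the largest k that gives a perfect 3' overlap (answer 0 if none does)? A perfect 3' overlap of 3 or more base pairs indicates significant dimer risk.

Last 7 bases (5'→3') — forward …CAGAGGA, reverse …TCGGTAG.
Reverse complement of the reverse primer's last 7 bases: CTACCGA; its first k bases are the reverse complement of the reverse primer's last k bases, so a perfect k-base overlap needs the forward primer's last k bases to equal them.
Comparing (forward last k vs required): k=1: A vs C ✗; k=2: GA vs CT ✗; k=3: GGA vs CTA ✗; k=4: AGGA vs CTAC ✗; k=5: GAGGA vs CTACC ✗; k=6: AGAGGA vs CTACCG ✗; k=7: CAGAGGA vs CTACCGA ✗.
No overlap length from 1 to 7 is perfect, so the longest perfect 3' overlap is 0.

Longest perfect overlap: 0 complementary base pairs; below the dimer-risk threshold (threshold 3).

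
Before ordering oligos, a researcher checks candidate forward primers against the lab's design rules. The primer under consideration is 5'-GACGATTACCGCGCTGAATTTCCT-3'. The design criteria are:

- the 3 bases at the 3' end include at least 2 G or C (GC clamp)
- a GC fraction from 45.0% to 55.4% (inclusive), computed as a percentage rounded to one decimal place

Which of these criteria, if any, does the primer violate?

Meets all criteria.

Base counts: A=5, T=7, G=5, C=7 (length 24).
GC clamp: 3' end CCT has 2 G/C ✓
GC content: GC 12/24 = 50.0% ✓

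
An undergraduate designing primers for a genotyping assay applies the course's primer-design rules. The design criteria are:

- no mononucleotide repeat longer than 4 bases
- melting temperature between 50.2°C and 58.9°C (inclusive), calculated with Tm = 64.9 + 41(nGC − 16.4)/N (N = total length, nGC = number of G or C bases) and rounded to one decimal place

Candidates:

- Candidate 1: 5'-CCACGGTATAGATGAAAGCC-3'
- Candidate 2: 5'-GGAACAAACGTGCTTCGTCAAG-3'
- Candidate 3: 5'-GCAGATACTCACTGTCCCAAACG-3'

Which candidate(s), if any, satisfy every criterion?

Candidate 1, Candidate 2 and Candidate 3.

Candidate 1 (20 nt, A=7 T=3 G=5 C=5): longest run = 3 ✓; Tm = 64.9 + 41·(10 − 16.4)/20 = 51.8°C ✓ — passes.
Candidate 2 (22 nt, A=7 T=4 G=6 C=5): longest run = 3 ✓; Tm = 64.9 + 41·(11 − 16.4)/22 = 54.8°C ✓ — passes.
Candidate 3 (23 nt, A=7 T=4 G=4 C=8): longest run = 3 ✓; Tm = 64.9 + 41·(12 − 16.4)/23 = 57.1°C ✓ — passes.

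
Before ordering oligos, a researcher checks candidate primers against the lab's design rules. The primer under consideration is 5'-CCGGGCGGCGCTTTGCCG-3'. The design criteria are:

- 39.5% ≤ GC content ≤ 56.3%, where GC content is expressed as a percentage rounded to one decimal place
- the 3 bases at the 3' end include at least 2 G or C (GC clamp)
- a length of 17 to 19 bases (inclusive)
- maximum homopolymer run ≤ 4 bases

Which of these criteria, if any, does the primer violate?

Base counts: A=0, T=3, G=8, C=7 (length 18).
GC content: GC 15/18 = 83.3%, outside 39.5–56.3% ✗
GC clamp: 3' end CCG has 3 G/C ✓
length: length 18 ✓
homopolymer run: longest run = 3 ✓

Fails: GC content.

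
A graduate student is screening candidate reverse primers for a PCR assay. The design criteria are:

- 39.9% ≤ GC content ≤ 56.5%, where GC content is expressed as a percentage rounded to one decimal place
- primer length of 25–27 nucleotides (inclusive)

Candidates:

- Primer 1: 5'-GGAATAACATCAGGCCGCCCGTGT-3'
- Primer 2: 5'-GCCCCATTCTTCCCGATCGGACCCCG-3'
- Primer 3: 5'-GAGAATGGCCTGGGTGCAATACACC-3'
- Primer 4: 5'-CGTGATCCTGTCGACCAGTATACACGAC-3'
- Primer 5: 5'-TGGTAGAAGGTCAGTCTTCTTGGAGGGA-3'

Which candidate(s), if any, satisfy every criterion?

Primer 3 only.

Primer 1 (24 nt, A=6 T=4 G=7 C=7): GC 14/24 = 58.3%, outside 39.9–56.5% ✗; length 24, outside 25–27 ✗ — fails.
Primer 2 (26 nt, A=3 T=5 G=5 C=13): GC 18/26 = 69.2%, outside 39.9–56.5% ✗; length 26 ✓ — fails.
Primer 3 (25 nt, A=7 T=4 G=8 C=6): GC 14/25 = 56.0% ✓; length 25 ✓ — passes.
Primer 4 (28 nt, A=7 T=6 G=6 C=9): GC 15/28 = 53.6% ✓; length 28, outside 25–27 ✗ — fails.
Primer 5 (28 nt, A=6 T=8 G=11 C=3): GC 14/28 = 50.0% ✓; length 28, outside 25–27 ✗ — fails.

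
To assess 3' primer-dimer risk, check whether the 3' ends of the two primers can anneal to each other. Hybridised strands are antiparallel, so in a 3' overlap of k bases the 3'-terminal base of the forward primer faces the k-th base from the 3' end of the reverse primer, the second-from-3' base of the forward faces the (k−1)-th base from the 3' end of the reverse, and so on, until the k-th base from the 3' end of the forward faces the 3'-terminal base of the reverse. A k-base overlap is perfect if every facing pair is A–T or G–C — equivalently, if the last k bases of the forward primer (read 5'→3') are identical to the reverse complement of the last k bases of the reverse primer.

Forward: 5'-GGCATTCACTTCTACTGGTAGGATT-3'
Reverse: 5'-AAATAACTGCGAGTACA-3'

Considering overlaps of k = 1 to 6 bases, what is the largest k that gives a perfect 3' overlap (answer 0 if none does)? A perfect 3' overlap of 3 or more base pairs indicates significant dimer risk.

Last 6 bases (5'→3') — forward …AGGATT, reverse …AGTACA.
Reverse complement of the reverse primer's last 6 bases: TGTACT; its first k bases are the reverse complement of the reverse primer's last k bases, so a perfect k-base overlap needs the forward primer's last k bases to equal them.
Comparing (forward last k vs required): k=1: T vs T ✓; k=2: TT vs TG ✗; k=3: ATT vs TGT ✗; k=4: GATT vs TGTA ✗; k=5: GGATT vs TGTAC ✗; k=6: AGGATT vs TGTACT ✗.
Only k = 1 is perfect, so the longest perfect 3' overlap is 1.

Longest perfect overlap: 1 complementary base pair; below the dimer-risk threshold (threshold 3).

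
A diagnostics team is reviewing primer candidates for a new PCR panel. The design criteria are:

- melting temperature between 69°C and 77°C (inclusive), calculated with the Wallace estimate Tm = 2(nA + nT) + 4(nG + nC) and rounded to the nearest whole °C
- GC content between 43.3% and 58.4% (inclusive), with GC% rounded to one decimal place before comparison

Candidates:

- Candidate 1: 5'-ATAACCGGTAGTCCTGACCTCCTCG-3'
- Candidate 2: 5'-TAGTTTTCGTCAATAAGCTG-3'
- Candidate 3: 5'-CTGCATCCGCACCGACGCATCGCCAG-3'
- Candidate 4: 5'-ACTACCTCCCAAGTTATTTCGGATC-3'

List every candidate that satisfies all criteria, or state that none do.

Candidate 4 only.

Candidate 1 (25 nt, A=5 T=6 G=5 C=9): Tm = 2·11 + 4·14 = 78°C, outside 69–77°C ✗; GC 14/25 = 56.0% ✓ — fails.
Candidate 2 (20 nt, A=5 T=8 G=4 C=3): Tm = 2·13 + 4·7 = 54°C, outside 69–77°C ✗; GC 7/20 = 35.0%, outside 43.3–58.4% ✗ — fails.
Candidate 3 (26 nt, A=5 T=3 G=6 C=12): Tm = 2·8 + 4·18 = 88°C, outside 69–77°C ✗; GC 18/26 = 69.2%, outside 43.3–58.4% ✗ — fails.
Candidate 4 (25 nt, A=6 T=8 G=3 C=8): Tm = 2·14 + 4·11 = 72°C ✓; GC 11/25 = 44.0% ✓ — passes.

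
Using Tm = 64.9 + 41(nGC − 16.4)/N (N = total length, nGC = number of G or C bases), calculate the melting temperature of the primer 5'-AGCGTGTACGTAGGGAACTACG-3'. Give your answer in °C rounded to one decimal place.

56.7°C

Base counts: A=6, T=4, G=8, C=4; G+C = 12, N = 22.
Tm = 64.9 + 41·(12 − 16.4)/22 = 64.9 + -180.40/22 = 56.7°C.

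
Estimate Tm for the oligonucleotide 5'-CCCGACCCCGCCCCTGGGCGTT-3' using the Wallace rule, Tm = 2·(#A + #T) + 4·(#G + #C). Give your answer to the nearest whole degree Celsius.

Base counts: A=1, T=3, G=6, C=12 (length 22).
Tm = 2·(1+3) + 4·(6+12) = 2·4 + 4·18 = 8 + 72 = 80°C.

80°C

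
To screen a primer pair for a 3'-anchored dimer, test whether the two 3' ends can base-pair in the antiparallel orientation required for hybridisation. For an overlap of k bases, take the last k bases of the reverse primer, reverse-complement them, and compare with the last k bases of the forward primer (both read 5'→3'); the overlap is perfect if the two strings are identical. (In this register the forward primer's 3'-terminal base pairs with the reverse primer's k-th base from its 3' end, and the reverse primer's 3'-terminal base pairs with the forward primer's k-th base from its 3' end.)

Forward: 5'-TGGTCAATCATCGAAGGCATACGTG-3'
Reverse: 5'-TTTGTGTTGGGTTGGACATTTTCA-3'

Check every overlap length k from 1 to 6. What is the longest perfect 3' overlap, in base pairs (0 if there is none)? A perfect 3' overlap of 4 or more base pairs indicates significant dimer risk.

Longest perfect overlap: 2 complementary base pairs; below the dimer-risk threshold (threshold 4).

Last 6 bases (5'→3') — forward …TACGTG, reverse …TTTTCA.
Reverse complement of the reverse primer's last 6 bases: TGAAAA; its first k bases are the reverse complement of the reverse primer's last k bases, so a perfect k-base overlap needs the forward primer's last k bases to equal them.
Comparing (forward last k vs required): k=1: G vs T ✗; k=2: TG vs TG ✓; k=3: GTG vs TGA ✗; k=4: CGTG vs TGAA ✗; k=5: ACGTG vs TGAAA ✗; k=6: TACGTG vs TGAAAA ✗.
Only k = 2 is perfect, so the longest perfect 3' overlap is 2.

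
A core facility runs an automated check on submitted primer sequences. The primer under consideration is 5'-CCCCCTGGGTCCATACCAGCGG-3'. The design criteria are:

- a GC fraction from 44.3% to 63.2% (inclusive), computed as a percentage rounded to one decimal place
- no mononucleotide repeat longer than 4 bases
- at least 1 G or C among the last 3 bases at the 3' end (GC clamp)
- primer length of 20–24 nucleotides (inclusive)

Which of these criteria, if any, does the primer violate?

Fails: GC content, homopolymer run.

Base counts: A=3, T=3, G=6, C=10 (length 22).
GC content: GC 16/22 = 72.7%, outside 44.3–63.2% ✗
homopolymer run: longest run = 5, exceeds 4 ✗
GC clamp: 3' end CGG has 3 G/C ✓
length: length 22 ✓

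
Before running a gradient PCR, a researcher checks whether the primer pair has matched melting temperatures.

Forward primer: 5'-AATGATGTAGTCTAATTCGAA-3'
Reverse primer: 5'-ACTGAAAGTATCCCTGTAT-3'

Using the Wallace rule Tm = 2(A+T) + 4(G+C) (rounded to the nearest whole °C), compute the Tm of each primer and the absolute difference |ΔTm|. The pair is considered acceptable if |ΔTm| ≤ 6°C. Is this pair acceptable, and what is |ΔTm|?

|ΔTm| = 2°C; the pair is acceptable.

Forward: A=8 T=7 G=4 C=2 → Tm = 2·15 + 4·6 = 54°C.
Reverse: A=6 T=6 G=3 C=4 → Tm = 2·12 + 4·7 = 52°C.
|ΔTm| = |54 − 52| = 2°C, ≤ 6°C.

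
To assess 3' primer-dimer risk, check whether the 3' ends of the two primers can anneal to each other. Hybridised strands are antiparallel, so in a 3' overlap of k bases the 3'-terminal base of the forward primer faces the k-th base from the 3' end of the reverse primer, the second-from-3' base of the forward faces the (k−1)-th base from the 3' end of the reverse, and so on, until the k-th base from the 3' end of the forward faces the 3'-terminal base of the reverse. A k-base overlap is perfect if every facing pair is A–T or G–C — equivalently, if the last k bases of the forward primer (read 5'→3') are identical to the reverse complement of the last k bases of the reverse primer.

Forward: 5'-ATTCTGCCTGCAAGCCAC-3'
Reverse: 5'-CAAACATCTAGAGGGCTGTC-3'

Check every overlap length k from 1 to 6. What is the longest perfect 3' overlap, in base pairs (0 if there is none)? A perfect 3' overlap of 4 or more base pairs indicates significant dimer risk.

Longest perfect overlap: 0 complementary base pairs; below the dimer-risk threshold (threshold 4).

Last 6 bases (5'→3') — forward …AGCCAC, reverse …GCTGTC.
Reverse complement of the reverse primer's last 6 bases: GACAGC; its first k bases are the reverse complement of the reverse primer's last k bases, so a perfect k-base overlap needs the forward primer's last k bases to equal them.
Comparing (forward last k vs required): k=1: C vs G ✗; k=2: AC vs GA ✗; k=3: CAC vs GAC ✗; k=4: CCAC vs GACA ✗; k=5: GCCAC vs GACAG ✗; k=6: AGCCAC vs GACAGC ✗.
No overlap length from 1 to 6 is perfect, so the longest perfect 3' overlap is 0.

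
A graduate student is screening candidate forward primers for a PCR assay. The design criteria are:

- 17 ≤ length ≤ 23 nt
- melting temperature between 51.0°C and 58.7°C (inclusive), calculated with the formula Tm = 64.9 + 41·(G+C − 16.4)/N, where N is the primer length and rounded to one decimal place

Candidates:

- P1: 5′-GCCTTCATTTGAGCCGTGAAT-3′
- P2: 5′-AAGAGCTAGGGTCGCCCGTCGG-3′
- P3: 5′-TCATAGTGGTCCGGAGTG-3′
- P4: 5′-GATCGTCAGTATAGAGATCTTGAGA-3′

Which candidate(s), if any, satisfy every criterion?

P1 (21 nt, A=4 T=7 G=5 C=5): length 21 ✓; Tm = 64.9 + 41·(10 − 16.4)/21 = 52.4°C ✓ — passes.
P2 (22 nt, A=4 T=3 G=9 C=6): length 22 ✓; Tm = 64.9 + 41·(15 − 16.4)/22 = 62.3°C, outside 51.0–58.7°C ✗ — fails.
P3 (18 nt, A=3 T=5 G=7 C=3): length 18 ✓; Tm = 64.9 + 41·(10 − 16.4)/18 = 50.3°C, outside 51.0–58.7°C ✗ — fails.
P4 (25 nt, A=8 T=7 G=7 C=3): length 25, outside 17–23 ✗; Tm = 64.9 + 41·(10 − 16.4)/25 = 54.4°C ✓ — fails.

P1 only.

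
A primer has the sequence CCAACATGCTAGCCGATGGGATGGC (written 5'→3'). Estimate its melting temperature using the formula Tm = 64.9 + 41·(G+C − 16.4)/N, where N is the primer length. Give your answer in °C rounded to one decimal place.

62.6°C

Base counts: A=6, T=4, G=8, C=7; G+C = 15, N = 25.
Tm = 64.9 + 41·(15 − 16.4)/25 = 64.9 + -57.40/25 = 62.6°C.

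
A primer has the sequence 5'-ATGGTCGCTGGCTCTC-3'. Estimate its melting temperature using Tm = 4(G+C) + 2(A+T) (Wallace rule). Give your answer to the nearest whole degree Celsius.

Base counts: A=1, T=5, G=5, C=5 (length 16).
Tm = 2·(1+5) + 4·(5+5) = 2·6 + 4·10 = 12 + 40 = 52°C.

52°C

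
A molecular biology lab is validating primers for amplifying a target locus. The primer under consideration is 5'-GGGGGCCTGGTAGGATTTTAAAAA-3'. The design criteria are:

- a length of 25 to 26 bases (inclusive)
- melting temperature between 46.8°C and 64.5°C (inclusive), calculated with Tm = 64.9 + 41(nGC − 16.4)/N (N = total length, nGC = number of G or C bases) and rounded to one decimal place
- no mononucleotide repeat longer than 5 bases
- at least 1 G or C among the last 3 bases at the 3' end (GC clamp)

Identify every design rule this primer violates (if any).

Fails: length, GC clamp.

Base counts: A=7, T=6, G=9, C=2 (length 24).
length: length 24, outside 25–26 ✗
Tm: Tm = 64.9 + 41·(11 − 16.4)/24 = 55.7°C ✓
homopolymer run: longest run = 5 ✓
GC clamp: 3' end AAA has 0 G/C, need ≥1 ✗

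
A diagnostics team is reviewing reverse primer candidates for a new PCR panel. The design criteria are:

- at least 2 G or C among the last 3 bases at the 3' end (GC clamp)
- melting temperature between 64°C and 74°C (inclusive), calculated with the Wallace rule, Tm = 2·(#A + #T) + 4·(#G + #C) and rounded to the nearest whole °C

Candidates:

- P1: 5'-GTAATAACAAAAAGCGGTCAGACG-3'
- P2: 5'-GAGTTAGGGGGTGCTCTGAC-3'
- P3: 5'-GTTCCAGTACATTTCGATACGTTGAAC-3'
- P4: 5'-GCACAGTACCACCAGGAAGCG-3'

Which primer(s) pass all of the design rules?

P1 (24 nt, A=11 T=3 G=6 C=4): 3' end ACG has 2 G/C ✓; Tm = 2·14 + 4·10 = 68°C ✓ — passes.
P2 (20 nt, A=3 T=5 G=9 C=3): 3' end GAC has 2 G/C ✓; Tm = 2·8 + 4·12 = 64°C ✓ — passes.
P3 (27 nt, A=7 T=9 G=5 C=6): 3' end AAC has 1 G/C, need ≥2 ✗; Tm = 2·16 + 4·11 = 76°C, outside 64–74°C ✗ — fails.
P4 (21 nt, A=7 T=1 G=6 C=7): 3' end GCG has 3 G/C ✓; Tm = 2·8 + 4·13 = 68°C ✓ — passes.

P1, P2 and P4.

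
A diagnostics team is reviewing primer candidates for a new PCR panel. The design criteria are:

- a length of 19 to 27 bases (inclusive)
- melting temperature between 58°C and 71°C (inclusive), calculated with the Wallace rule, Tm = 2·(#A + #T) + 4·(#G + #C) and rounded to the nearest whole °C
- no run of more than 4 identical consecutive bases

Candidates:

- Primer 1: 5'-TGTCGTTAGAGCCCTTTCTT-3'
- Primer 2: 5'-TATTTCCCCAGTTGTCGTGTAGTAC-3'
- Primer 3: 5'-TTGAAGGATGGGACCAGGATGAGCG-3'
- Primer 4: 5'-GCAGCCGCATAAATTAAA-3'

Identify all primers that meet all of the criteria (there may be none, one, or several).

Primer 1 (20 nt, A=2 T=9 G=4 C=5): length 20 ✓; Tm = 2·11 + 4·9 = 58°C ✓; longest run = 3 ✓ — passes.
Primer 2 (25 nt, A=4 T=10 G=5 C=6): length 25 ✓; Tm = 2·14 + 4·11 = 72°C, outside 58–71°C ✗; longest run = 4 ✓ — fails.
Primer 3 (25 nt, A=7 T=4 G=11 C=3): length 25 ✓; Tm = 2·11 + 4·14 = 78°C, outside 58–71°C ✗; longest run = 3 ✓ — fails.
Primer 4 (18 nt, A=8 T=3 G=3 C=4): length 18, outside 19–27 ✗; Tm = 2·11 + 4·7 = 50°C, outside 58–71°C ✗; longest run = 3 ✓ — fails.

Primer 1 only.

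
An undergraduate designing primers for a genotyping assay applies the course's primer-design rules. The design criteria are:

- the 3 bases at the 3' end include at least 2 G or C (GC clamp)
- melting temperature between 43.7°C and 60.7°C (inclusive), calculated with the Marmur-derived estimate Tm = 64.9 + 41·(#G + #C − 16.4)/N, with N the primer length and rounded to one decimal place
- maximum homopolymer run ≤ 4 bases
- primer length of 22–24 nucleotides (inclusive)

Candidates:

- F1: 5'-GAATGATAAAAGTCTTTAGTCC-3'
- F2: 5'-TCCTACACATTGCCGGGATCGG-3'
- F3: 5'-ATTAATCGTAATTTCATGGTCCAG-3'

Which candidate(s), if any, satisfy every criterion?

F1, F2 and F3.

F1 (22 nt, A=8 T=7 G=4 C=3): 3' end TCC has 2 G/C ✓; Tm = 64.9 + 41·(7 − 16.4)/22 = 47.4°C ✓; longest run = 4 ✓; length 22 ✓ — passes.
F2 (22 nt, A=4 T=5 G=6 C=7): 3' end CGG has 3 G/C ✓; Tm = 64.9 + 41·(13 − 16.4)/22 = 58.6°C ✓; longest run = 3 ✓; length 22 ✓ — passes.
F3 (24 nt, A=7 T=9 G=4 C=4): 3' end CAG has 2 G/C ✓; Tm = 64.9 + 41·(8 − 16.4)/24 = 50.6°C ✓; longest run = 3 ✓; length 24 ✓ — passes.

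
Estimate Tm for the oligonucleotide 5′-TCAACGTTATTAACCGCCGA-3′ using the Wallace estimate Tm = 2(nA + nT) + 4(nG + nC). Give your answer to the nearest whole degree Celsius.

58°C

Base counts: A=6, T=5, G=3, C=6 (length 20).
Tm = 2·(6+5) + 4·(3+6) = 2·11 + 4·9 = 22 + 36 = 58°C.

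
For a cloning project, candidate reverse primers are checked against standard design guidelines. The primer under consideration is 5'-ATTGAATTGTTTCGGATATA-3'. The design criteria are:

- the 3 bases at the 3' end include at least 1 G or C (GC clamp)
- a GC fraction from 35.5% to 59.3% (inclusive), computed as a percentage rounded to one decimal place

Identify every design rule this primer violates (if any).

Fails: GC clamp, GC content.

Base counts: A=6, T=9, G=4, C=1 (length 20).
GC clamp: 3' end ATA has 0 G/C, need ≥1 ✗
GC content: GC 5/20 = 25.0%, outside 35.5–59.3% ✗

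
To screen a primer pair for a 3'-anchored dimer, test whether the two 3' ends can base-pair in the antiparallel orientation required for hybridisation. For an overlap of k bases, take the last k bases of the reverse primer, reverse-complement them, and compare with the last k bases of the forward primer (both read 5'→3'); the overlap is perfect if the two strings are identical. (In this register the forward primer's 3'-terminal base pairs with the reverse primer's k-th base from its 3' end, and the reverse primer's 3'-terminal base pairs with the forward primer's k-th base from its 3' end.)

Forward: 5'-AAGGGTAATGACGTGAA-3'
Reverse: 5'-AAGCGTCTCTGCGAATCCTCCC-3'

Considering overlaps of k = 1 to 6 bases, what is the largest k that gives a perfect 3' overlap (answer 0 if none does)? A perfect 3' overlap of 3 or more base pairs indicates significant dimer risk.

Last 6 bases (5'→3') — forward …CGTGAA, reverse …CCTCCC.
Reverse complement of the reverse primer's last 6 bases: GGGAGG; its first k bases are the reverse complement of the reverse primer's last k bases, so a perfect k-base overlap needs the forward primer's last k bases to equal them.
Comparing (forward last k vs required): k=1: A vs G ✗; k=2: AA vs GG ✗; k=3: GAA vs GGG ✗; k=4: TGAA vs GGGA ✗; k=5: GTGAA vs GGGAG ✗; k=6: CGTGAA vs GGGAGG ✗.
No overlap length from 1 to 6 is perfect, so the longest perfect 3' overlap is 0.

Longest perfect overlap: 0 complementary base pairs; below the dimer-risk threshold (threshold 3).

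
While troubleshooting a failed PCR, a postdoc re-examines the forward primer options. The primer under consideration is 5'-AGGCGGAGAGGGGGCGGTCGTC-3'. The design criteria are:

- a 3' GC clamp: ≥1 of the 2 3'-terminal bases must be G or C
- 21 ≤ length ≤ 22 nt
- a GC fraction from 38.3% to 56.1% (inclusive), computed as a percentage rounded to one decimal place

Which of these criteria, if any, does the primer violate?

Fails: GC content.

Base counts: A=3, T=2, G=13, C=4 (length 22).
GC clamp: 3' end TC has 1 G/C ✓
length: length 22 ✓
GC content: GC 17/22 = 77.3%, outside 38.3–56.1% ✗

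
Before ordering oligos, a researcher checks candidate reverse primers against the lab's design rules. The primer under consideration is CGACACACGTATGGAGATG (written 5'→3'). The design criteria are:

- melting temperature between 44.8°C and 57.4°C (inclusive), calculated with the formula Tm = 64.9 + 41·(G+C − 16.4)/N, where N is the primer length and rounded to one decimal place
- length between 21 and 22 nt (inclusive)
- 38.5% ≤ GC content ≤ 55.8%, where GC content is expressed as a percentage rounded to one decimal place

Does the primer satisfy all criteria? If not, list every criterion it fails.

Fails: length.

Base counts: A=6, T=3, G=6, C=4 (length 19).
Tm: Tm = 64.9 + 41·(10 − 16.4)/19 = 51.1°C ✓
length: length 19, outside 21–22 ✗
GC content: GC 10/19 = 52.6% ✓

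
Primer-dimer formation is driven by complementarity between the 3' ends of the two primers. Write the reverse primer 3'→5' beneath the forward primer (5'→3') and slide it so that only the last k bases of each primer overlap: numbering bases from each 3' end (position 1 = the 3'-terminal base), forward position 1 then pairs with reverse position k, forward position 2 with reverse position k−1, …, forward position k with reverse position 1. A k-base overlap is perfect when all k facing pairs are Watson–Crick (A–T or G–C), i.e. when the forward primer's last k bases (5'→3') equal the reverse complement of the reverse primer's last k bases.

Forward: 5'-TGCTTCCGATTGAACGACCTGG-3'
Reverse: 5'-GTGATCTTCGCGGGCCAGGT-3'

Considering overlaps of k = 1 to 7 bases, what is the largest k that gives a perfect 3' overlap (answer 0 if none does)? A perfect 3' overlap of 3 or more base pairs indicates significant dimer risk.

Last 7 bases (5'→3') — forward …GACCTGG, reverse …GCCAGGT.
Reverse complement of the reverse primer's last 7 bases: ACCTGGC; its first k bases are the reverse complement of the reverse primer's last k bases, so a perfect k-base overlap needs the forward primer's last k bases to equal them.
Comparing (forward last k vs required): k=1: G vs A ✗; k=2: GG vs AC ✗; k=3: TGG vs ACC ✗; k=4: CTGG vs ACCT ✗; k=5: CCTGG vs ACCTG ✗; k=6: ACCTGG vs ACCTGG ✓; k=7: GACCTGG vs ACCTGGC ✗.
Only k = 6 is perfect, so the longest perfect 3' overlap is 6.

Longest perfect overlap: 6 complementary base pairs; significant dimer risk (threshold 3).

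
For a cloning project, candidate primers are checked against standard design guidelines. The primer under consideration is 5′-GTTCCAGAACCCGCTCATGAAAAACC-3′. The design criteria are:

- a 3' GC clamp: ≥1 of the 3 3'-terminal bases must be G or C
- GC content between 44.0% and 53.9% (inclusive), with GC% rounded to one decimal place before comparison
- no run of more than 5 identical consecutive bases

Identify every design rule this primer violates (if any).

Meets all criteria.

Base counts: A=9, T=4, G=4, C=9 (length 26).
GC clamp: 3' end ACC has 2 G/C ✓
GC content: GC 13/26 = 50.0% ✓
homopolymer run: longest run = 5 ✓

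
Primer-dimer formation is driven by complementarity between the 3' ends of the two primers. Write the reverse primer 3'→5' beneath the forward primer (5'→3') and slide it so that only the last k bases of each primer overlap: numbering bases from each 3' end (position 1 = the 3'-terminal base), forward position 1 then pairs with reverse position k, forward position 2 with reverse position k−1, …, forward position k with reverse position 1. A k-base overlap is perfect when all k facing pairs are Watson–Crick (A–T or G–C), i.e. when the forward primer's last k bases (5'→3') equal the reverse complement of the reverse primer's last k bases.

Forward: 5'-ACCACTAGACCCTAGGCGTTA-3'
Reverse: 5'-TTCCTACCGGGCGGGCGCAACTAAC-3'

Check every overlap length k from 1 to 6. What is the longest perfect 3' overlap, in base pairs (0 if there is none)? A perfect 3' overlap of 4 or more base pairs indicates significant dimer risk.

Longest perfect overlap: 4 complementary base pairs; significant dimer risk (threshold 4).

Last 6 bases (5'→3') — forward …GCGTTA, reverse …ACTAAC.
Reverse complement of the reverse primer's last 6 bases: GTTAGT; its first k bases are the reverse complement of the reverse primer's last k bases, so a perfect k-base overlap needs the forward primer's last k bases to equal them.
Comparing (forward last k vs required): k=1: A vs G ✗; k=2: TA vs GT ✗; k=3: TTA vs GTT ✗; k=4: GTTA vs GTTA ✓; k=5: CGTTA vs GTTAG ✗; k=6: GCGTTA vs GTTAGT ✗.
Only k = 4 is perfect, so the longest perfect 3' overlap is 4.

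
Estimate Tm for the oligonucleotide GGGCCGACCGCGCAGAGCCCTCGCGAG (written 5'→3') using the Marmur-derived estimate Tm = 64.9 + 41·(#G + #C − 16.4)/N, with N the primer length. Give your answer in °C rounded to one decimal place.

Base counts: A=4, T=1, G=11, C=11; G+C = 22, N = 27.
Tm = 64.9 + 41·(22 − 16.4)/27 = 64.9 + 229.60/27 = 73.4°C.

73.4°C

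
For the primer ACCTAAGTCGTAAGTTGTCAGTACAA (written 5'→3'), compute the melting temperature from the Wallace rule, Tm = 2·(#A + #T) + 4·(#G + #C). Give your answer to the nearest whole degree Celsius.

72°C

Base counts: A=9, T=7, G=5, C=5 (length 26).
Tm = 2·(9+7) + 4·(5+5) = 2·16 + 4·10 = 32 + 40 = 72°C.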